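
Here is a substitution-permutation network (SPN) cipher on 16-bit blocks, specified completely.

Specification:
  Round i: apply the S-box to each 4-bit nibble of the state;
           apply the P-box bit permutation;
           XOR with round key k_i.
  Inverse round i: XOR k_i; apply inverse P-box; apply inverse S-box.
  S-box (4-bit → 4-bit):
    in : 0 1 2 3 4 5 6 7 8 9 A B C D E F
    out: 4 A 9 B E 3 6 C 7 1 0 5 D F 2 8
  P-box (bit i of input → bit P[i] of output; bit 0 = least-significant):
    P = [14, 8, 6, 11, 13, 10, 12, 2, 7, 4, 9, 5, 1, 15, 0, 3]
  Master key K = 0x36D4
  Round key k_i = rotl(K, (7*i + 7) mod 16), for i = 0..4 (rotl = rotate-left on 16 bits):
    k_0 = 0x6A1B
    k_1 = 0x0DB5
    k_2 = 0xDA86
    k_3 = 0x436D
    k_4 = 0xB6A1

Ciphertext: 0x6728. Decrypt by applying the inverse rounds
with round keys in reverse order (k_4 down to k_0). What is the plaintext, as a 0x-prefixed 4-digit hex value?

0xDCEB

s_0 = ciphertext = 0x6728
s_1 = InvRound(s_0, k_4) = 0x4905
s_2 = InvRound(s_1, k_3) = 0xF7A7
s_3 = InvRound(s_2, k_2) = 0x0F51
s_4 = InvRound(s_3, k_1) = 0xACF0
s_5 = InvRound(s_4, k_0) = 0xDCEB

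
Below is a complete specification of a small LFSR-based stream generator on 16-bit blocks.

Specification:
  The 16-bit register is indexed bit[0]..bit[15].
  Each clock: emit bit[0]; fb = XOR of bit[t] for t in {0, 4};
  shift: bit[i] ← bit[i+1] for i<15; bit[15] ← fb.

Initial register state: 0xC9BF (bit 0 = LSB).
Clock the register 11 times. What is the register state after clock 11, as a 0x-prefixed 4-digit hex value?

reg_0 = 0xC9BF
clock 1: out=1, reg = 0x64DF
clock 2: out=1, reg = 0x326F
clock 3: out=1, reg = 0x9937
clock 4: out=1, reg = 0x4C9B
clock 5: out=1, reg = 0x264D
clock 6: out=1, reg = 0x9326
clock 7: out=0, reg = 0x4993
clock 8: out=1, reg = 0x24C9
clock 9: out=1, reg = 0x9264
clock 10: out=0, reg = 0x4932
clock 11: out=0, reg = 0xA499

0xA499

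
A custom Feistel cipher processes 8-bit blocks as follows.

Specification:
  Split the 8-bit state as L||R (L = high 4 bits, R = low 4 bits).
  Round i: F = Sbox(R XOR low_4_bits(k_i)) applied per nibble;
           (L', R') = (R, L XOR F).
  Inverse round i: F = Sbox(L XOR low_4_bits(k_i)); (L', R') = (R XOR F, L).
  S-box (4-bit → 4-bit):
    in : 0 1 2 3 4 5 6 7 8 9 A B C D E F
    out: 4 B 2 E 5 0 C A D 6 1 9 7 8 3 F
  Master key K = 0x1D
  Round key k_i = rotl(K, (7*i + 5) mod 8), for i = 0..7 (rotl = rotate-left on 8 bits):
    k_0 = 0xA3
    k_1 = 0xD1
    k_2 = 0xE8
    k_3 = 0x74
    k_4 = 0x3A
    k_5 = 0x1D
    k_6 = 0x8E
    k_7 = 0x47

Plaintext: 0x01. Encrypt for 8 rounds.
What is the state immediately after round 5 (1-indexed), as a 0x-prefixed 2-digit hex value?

0x8A

s_0 = plaintext = 0x01
s_1 = Round(s_0, k_0) = 0x12
s_2 = Round(s_1, k_1) = 0x2F
s_3 = Round(s_2, k_2) = 0xF8
s_4 = Round(s_3, k_3) = 0x88
s_5 = Round(s_4, k_4) = 0x8A
s_6 = Round(s_5, k_5) = 0xA2
s_7 = Round(s_6, k_6) = 0x2D
s_8 = Round(s_7, k_7) = 0xD3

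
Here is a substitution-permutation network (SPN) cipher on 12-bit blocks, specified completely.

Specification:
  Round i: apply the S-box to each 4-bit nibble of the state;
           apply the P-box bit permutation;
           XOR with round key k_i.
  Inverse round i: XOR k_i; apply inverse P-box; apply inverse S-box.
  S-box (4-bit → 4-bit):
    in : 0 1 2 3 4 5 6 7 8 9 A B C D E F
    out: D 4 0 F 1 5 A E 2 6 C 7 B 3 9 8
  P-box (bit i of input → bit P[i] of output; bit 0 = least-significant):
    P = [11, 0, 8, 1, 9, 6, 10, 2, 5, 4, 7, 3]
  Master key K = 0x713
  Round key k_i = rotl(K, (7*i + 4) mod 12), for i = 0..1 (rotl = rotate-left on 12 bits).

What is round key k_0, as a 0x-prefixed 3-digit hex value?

0x137

K = 0x713
k_0 = rotl(K, (7*0+4) mod 12) = rotl(K, 4) = 0x137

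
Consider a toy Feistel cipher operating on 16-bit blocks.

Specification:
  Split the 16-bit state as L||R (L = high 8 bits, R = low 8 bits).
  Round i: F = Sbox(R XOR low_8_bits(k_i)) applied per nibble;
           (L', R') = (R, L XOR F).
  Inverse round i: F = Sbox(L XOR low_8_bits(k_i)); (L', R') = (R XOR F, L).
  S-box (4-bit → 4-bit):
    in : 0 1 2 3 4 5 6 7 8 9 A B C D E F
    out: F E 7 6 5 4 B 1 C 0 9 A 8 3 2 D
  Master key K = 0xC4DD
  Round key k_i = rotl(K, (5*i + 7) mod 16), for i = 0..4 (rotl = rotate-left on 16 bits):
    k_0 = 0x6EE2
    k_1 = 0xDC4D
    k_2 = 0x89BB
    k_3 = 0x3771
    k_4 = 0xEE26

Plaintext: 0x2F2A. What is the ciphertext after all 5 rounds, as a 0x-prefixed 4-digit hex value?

s_0 = plaintext = 0x2F2A
s_1 = Round(s_0, k_0) = 0x2AA3
s_2 = Round(s_1, k_1) = 0xA308
s_3 = Round(s_2, k_2) = 0x0805
s_4 = Round(s_3, k_3) = 0x051D
s_5 = Round(s_4, k_4) = 0x1D6F

0x1D6F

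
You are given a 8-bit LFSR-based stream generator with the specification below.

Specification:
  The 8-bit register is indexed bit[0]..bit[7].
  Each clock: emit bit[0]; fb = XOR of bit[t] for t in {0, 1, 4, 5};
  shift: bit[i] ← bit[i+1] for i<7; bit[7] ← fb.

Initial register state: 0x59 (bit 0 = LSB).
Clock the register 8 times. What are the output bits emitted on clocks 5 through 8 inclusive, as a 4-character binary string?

reg_0 = 0x59
clock 1: out=1, reg = 0x2C
clock 2: out=0, reg = 0x96
clock 3: out=0, reg = 0x4B
clock 4: out=1, reg = 0x25
clock 5: out=1, reg = 0x12
clock 6: out=0, reg = 0x09
clock 7: out=1, reg = 0x84
clock 8: out=0, reg = 0x42

1010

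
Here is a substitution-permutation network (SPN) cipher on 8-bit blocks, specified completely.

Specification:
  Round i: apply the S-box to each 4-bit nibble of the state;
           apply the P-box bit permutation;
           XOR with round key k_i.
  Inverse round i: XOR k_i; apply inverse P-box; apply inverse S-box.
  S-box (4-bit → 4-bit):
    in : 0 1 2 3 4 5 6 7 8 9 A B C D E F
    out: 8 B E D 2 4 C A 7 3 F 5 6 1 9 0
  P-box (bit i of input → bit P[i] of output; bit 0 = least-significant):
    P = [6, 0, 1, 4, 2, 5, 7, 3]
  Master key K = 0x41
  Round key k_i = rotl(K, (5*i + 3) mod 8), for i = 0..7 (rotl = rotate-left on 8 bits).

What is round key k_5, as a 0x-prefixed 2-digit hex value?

0x14

K = 0x41
k_0 = rotl(K, (5*0+3) mod 8) = rotl(K, 3) = 0x0A
k_1 = rotl(K, (5*1+3) mod 8) = rotl(K, 0) = 0x41
k_2 = rotl(K, (5*2+3) mod 8) = rotl(K, 5) = 0x28
k_3 = rotl(K, (5*3+3) mod 8) = rotl(K, 2) = 0x05
k_4 = rotl(K, (5*4+3) mod 8) = rotl(K, 7) = 0xA0
k_5 = rotl(K, (5*5+3) mod 8) = rotl(K, 4) = 0x14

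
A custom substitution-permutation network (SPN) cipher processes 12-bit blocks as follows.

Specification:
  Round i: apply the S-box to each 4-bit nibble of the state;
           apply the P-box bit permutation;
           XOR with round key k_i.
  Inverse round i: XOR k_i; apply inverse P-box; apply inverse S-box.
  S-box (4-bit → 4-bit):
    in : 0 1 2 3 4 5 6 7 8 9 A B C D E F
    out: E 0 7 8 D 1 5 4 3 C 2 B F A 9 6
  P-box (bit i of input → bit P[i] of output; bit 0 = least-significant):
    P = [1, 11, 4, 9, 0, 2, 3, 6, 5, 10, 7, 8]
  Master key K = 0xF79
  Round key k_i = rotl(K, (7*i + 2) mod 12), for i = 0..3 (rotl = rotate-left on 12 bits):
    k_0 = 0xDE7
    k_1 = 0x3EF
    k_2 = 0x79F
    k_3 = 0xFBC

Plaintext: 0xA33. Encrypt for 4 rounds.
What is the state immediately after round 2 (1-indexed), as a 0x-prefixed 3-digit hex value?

0x6DB

s_0 = plaintext = 0xA33
s_1 = Round(s_0, k_0) = 0xBA7
s_2 = Round(s_1, k_1) = 0x6DB
s_3 = Round(s_2, k_2) = 0xD79
s_4 = Round(s_3, k_3) = 0x8A4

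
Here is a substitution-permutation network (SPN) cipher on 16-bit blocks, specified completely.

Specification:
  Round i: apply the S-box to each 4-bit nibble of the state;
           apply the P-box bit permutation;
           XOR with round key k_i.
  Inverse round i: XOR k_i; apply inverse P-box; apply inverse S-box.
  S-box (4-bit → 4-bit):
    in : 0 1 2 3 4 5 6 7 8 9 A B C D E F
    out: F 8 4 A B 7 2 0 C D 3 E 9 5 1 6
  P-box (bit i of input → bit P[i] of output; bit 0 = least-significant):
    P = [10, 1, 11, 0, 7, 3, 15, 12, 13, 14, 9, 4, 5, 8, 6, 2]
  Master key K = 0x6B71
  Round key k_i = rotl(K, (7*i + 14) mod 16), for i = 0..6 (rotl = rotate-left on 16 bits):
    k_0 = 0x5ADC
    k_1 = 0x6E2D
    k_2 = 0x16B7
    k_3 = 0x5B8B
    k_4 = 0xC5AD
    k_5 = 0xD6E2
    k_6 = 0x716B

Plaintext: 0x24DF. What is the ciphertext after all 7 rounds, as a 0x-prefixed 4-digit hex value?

s_0 = plaintext = 0x24DF
s_1 = Round(s_0, k_0) = 0xB20E
s_2 = Round(s_1, k_1) = 0xF9E1
s_3 = Round(s_2, k_2) = 0x3566
s_4 = Round(s_3, k_3) = 0x3885
s_5 = Round(s_4, k_4) = 0x5ABB
s_6 = Round(s_5, k_5) = 0x2F89
s_7 = Round(s_6, k_6) = 0xAF2A

0xAF2A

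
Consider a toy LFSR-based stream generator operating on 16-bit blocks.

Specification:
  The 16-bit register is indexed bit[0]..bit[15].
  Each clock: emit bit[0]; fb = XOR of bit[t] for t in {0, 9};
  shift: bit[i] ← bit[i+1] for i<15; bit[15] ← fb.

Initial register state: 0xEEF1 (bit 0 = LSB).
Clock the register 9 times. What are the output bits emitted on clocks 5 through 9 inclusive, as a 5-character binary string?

reg_0 = 0xEEF1
clock 1: out=1, reg = 0x7778
clock 2: out=0, reg = 0xBBBC
clock 3: out=0, reg = 0xDDDE
clock 4: out=0, reg = 0x6EEF
clock 5: out=1, reg = 0x3777
clock 6: out=1, reg = 0x1BBB
clock 7: out=1, reg = 0x0DDD
clock 8: out=1, reg = 0x86EE
clock 9: out=0, reg = 0xC377

11110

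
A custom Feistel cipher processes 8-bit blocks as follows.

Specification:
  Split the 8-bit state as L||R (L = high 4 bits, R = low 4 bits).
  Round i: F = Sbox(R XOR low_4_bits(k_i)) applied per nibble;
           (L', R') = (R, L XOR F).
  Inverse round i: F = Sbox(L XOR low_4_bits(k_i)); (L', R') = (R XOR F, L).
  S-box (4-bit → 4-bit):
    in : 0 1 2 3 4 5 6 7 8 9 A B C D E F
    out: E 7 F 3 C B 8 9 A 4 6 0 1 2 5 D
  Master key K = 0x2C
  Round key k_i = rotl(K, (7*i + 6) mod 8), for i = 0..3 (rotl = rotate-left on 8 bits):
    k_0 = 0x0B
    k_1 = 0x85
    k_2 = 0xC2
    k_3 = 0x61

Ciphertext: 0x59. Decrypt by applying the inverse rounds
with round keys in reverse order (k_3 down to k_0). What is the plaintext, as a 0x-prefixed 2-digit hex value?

0xA1

s_0 = ciphertext = 0x59
s_1 = InvRound(s_0, k_3) = 0x55
s_2 = InvRound(s_1, k_2) = 0xC5
s_3 = InvRound(s_2, k_1) = 0x1C
s_4 = InvRound(s_3, k_0) = 0xA1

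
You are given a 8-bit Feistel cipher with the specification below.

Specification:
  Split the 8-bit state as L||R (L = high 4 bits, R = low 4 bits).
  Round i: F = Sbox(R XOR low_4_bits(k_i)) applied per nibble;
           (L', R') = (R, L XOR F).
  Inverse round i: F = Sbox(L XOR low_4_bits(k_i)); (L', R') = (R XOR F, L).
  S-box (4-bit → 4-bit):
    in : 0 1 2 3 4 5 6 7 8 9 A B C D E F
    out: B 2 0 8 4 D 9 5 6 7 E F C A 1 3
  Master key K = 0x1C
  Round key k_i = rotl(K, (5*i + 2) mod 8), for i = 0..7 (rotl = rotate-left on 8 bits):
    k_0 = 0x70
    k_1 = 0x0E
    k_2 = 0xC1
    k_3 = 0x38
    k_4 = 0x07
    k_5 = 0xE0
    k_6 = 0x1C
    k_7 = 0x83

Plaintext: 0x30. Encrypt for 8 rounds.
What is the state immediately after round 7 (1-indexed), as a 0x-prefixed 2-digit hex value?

s_0 = plaintext = 0x30
s_1 = Round(s_0, k_0) = 0x08
s_2 = Round(s_1, k_1) = 0x89
s_3 = Round(s_2, k_2) = 0x9E
s_4 = Round(s_3, k_3) = 0xE0
s_5 = Round(s_4, k_4) = 0x0B
s_6 = Round(s_5, k_5) = 0xBF
s_7 = Round(s_6, k_6) = 0xF3
s_8 = Round(s_7, k_7) = 0x34

0xF3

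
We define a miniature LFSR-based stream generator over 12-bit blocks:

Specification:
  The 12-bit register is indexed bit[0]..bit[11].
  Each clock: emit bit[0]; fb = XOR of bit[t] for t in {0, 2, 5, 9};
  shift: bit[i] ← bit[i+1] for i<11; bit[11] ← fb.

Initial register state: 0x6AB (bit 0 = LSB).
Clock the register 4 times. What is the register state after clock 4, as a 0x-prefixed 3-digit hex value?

0xF6A

reg_0 = 0x6AB
clock 1: out=1, reg = 0xB55
clock 2: out=1, reg = 0xDAA
clock 3: out=0, reg = 0xED5
clock 4: out=1, reg = 0xF6A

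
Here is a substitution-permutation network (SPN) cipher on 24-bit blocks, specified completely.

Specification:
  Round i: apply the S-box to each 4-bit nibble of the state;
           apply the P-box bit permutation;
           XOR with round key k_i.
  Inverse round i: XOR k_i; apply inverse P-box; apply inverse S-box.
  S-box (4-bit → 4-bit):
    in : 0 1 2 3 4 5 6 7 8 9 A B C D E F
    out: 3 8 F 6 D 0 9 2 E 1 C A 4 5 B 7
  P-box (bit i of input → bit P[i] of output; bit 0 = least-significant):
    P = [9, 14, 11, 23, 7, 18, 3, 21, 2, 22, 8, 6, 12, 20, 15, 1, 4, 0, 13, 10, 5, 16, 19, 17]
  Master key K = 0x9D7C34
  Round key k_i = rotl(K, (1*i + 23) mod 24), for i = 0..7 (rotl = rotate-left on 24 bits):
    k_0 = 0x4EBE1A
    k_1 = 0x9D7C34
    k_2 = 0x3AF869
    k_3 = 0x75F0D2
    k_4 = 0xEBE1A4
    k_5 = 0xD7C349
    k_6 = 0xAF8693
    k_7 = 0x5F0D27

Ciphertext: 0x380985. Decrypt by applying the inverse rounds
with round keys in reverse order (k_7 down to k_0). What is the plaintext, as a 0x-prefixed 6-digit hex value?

s_0 = ciphertext = 0x380985
s_1 = InvRound(s_0, k_7) = 0xE117E5
s_2 = InvRound(s_1, k_6) = 0x494275
s_3 = InvRound(s_2, k_5) = 0x493D31
s_4 = InvRound(s_3, k_4) = 0x1ED968
s_5 = InvRound(s_4, k_3) = 0x2D134C
s_6 = InvRound(s_5, k_2) = 0xE33D7F
s_7 = InvRound(s_6, k_1) = 0xA7B887
s_8 = InvRound(s_7, k_0) = 0x3E5046

0x3E5046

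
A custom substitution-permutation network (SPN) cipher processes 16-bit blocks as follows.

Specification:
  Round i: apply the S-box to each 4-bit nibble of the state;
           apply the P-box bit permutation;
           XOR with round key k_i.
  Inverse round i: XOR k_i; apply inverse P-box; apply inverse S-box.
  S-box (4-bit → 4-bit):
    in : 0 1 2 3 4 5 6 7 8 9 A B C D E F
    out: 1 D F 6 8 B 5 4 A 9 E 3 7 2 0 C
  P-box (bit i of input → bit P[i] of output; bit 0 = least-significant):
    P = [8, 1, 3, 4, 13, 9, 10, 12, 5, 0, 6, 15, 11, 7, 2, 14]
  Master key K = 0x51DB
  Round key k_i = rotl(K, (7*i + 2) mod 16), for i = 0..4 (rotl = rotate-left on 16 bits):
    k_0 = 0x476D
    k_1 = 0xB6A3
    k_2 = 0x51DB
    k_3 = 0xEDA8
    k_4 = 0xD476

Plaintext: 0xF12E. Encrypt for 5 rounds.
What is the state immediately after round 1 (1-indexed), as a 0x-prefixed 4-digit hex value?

0xB109

s_0 = plaintext = 0xF12E
s_1 = Round(s_0, k_0) = 0xB109
s_2 = Round(s_1, k_1) = 0x1F53
s_3 = Round(s_2, k_2) = 0xAB95
s_4 = Round(s_3, k_3) = 0x9C1F
s_5 = Round(s_4, k_4) = 0xA80F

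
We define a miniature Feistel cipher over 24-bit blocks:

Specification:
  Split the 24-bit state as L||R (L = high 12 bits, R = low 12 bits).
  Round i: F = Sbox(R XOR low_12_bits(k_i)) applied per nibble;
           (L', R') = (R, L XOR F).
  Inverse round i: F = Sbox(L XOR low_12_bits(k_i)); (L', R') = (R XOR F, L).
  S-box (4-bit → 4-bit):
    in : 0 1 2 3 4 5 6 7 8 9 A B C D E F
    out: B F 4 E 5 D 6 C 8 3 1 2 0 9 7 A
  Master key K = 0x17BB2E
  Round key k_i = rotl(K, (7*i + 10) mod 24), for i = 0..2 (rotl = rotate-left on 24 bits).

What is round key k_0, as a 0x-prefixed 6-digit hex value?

K = 0x17BB2E
k_0 = rotl(K, (7*0+10) mod 24) = rotl(K, 10) = 0xECB85E

0xECB85E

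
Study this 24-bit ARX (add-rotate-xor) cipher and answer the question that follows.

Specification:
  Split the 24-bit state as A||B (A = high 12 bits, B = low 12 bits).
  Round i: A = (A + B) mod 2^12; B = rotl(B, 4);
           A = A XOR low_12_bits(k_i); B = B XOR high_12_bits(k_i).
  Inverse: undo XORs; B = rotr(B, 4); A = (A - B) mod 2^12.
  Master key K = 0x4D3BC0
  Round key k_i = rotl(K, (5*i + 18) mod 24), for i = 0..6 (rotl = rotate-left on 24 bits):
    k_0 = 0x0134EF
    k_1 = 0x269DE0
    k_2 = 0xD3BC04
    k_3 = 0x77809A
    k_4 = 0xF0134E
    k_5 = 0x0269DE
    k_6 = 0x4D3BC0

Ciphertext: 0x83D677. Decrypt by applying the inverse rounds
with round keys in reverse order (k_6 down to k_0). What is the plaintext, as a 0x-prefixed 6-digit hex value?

0x17A4CC

s_0 = ciphertext = 0x83D677
s_1 = InvRound(s_0, k_6) = 0xFD342A
s_2 = InvRound(s_1, k_5) = 0x9CDC40
s_3 = InvRound(s_2, k_4) = 0x94F134
s_4 = InvRound(s_3, k_3) = 0xD71C64
s_5 = InvRound(s_4, k_2) = 0x260F15
s_6 = InvRound(s_5, k_1) = 0x2A9CD7
s_7 = InvRound(s_6, k_0) = 0x17A4CC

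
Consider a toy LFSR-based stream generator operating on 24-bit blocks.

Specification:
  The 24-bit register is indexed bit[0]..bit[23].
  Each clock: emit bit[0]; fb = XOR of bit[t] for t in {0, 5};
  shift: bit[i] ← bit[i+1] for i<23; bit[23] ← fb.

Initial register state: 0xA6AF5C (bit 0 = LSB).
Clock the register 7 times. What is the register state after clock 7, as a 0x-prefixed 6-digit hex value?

reg_0 = 0xA6AF5C
clock 1: out=0, reg = 0x5357AE
clock 2: out=0, reg = 0xA9ABD7
clock 3: out=1, reg = 0xD4D5EB
clock 4: out=1, reg = 0x6A6AF5
clock 5: out=1, reg = 0x35357A
clock 6: out=0, reg = 0x9A9ABD
clock 7: out=1, reg = 0x4D4D5E

0x4D4D5E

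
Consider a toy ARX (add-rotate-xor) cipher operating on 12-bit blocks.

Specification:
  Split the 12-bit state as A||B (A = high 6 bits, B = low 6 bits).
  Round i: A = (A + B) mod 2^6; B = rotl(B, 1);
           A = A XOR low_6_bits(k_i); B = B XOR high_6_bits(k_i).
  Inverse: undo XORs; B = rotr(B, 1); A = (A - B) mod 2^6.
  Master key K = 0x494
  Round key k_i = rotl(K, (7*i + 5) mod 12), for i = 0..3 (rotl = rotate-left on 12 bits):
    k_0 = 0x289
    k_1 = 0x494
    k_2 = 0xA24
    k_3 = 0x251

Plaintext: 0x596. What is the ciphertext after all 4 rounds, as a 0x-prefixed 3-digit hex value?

0x865

s_0 = plaintext = 0x596
s_1 = Round(s_0, k_0) = 0x966
s_2 = Round(s_1, k_1) = 0x7DF
s_3 = Round(s_2, k_2) = 0x696
s_4 = Round(s_3, k_3) = 0x865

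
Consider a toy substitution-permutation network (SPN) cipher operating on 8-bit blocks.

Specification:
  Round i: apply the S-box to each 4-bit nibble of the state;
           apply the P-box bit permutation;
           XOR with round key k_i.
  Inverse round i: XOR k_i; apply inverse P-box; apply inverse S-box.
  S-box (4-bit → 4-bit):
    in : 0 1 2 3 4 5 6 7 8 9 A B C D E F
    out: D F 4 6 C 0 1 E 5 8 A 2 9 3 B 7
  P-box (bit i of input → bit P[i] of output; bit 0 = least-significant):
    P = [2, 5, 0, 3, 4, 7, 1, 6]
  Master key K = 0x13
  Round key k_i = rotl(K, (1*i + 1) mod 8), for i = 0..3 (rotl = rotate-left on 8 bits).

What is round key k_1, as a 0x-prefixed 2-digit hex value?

0x4C

K = 0x13
k_0 = rotl(K, (1*0+1) mod 8) = rotl(K, 1) = 0x26
k_1 = rotl(K, (1*1+1) mod 8) = rotl(K, 2) = 0x4C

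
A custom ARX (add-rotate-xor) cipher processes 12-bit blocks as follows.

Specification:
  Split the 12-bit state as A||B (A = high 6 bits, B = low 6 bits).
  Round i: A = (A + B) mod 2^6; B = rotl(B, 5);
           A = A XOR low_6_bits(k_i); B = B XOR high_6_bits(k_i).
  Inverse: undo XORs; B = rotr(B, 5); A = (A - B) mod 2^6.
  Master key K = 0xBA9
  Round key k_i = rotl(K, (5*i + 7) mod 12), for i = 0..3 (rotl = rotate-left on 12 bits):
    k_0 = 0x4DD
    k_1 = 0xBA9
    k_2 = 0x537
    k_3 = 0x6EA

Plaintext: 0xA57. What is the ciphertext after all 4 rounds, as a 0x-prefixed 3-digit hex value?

0x33D

s_0 = plaintext = 0xA57
s_1 = Round(s_0, k_0) = 0x778
s_2 = Round(s_1, k_1) = 0xF32
s_3 = Round(s_2, k_2) = 0x64D
s_4 = Round(s_3, k_3) = 0x33D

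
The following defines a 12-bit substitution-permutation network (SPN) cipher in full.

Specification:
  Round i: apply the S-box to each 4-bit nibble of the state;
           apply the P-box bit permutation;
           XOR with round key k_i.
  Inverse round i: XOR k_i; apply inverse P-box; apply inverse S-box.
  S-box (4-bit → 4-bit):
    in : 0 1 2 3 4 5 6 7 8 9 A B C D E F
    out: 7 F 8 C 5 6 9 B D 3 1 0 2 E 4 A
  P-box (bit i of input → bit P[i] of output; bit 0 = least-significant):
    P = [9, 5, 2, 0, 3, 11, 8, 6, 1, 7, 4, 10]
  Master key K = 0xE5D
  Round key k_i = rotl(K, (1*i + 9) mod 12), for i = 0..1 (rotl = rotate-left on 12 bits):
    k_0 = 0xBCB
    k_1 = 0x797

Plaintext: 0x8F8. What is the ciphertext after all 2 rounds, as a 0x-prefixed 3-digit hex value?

s_0 = plaintext = 0x8F8
s_1 = Round(s_0, k_0) = 0x59C
s_2 = Round(s_1, k_1) = 0xF2F

0xF2F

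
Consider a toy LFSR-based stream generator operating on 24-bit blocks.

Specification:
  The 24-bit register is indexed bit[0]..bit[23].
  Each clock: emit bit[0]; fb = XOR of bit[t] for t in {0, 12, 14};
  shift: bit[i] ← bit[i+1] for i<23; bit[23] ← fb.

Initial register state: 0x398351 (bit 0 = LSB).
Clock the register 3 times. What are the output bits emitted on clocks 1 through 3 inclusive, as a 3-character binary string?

reg_0 = 0x398351
clock 1: out=1, reg = 0x9CC1A8
clock 2: out=0, reg = 0xCE60D4
clock 3: out=0, reg = 0xE7306A

100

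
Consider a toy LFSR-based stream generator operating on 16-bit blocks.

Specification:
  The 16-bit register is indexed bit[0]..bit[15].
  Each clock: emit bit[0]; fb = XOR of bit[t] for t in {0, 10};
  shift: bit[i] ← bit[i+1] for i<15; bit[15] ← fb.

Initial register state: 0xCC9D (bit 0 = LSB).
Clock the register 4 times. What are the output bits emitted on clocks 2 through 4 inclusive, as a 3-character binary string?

011

reg_0 = 0xCC9D
clock 1: out=1, reg = 0x664E
clock 2: out=0, reg = 0xB327
clock 3: out=1, reg = 0xD993
clock 4: out=1, reg = 0xECC9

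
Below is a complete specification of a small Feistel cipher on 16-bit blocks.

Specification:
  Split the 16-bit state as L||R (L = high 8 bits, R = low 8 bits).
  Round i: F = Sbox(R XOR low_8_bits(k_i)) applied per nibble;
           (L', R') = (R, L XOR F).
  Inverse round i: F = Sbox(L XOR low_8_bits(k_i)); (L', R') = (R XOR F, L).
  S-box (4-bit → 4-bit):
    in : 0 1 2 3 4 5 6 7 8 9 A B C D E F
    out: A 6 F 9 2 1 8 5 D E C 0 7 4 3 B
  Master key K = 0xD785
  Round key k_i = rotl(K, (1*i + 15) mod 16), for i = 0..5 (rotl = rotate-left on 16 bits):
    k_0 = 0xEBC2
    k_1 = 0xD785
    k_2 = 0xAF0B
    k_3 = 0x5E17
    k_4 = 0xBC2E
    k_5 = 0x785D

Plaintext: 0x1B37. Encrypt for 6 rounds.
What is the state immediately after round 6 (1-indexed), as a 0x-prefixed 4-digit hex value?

s_0 = plaintext = 0x1B37
s_1 = Round(s_0, k_0) = 0x37AA
s_2 = Round(s_1, k_1) = 0xAACC
s_3 = Round(s_2, k_2) = 0xCCDF
s_4 = Round(s_3, k_3) = 0xDFB1
s_5 = Round(s_4, k_4) = 0xB134
s_6 = Round(s_5, k_5) = 0x343F

0x343F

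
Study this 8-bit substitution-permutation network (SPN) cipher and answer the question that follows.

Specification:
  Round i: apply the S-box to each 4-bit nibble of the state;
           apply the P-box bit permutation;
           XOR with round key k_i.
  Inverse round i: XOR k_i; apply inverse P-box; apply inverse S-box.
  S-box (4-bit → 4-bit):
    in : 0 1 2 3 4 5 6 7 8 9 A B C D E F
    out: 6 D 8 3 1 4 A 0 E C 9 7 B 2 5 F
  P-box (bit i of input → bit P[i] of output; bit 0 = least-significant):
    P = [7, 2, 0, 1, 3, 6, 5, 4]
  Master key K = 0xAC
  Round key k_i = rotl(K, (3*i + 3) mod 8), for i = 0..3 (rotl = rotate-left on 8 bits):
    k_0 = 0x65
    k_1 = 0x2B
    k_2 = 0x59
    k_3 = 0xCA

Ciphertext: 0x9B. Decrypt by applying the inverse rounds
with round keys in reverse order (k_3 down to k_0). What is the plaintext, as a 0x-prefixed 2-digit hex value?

s_0 = ciphertext = 0x9B
s_1 = InvRound(s_0, k_3) = 0x65
s_2 = InvRound(s_1, k_2) = 0x1D
s_3 = InvRound(s_2, k_1) = 0x96
s_4 = InvRound(s_3, k_0) = 0x81

0x81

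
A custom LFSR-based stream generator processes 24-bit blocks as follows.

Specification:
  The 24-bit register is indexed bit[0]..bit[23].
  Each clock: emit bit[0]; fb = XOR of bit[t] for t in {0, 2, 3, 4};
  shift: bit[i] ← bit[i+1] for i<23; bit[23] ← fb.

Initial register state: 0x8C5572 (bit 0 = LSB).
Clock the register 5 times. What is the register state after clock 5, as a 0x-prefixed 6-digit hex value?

reg_0 = 0x8C5572
clock 1: out=0, reg = 0xC62AB9
clock 2: out=1, reg = 0xE3155C
clock 3: out=0, reg = 0xF18AAE
clock 4: out=0, reg = 0x78C557
clock 5: out=1, reg = 0xBC62AB

0xBC62AB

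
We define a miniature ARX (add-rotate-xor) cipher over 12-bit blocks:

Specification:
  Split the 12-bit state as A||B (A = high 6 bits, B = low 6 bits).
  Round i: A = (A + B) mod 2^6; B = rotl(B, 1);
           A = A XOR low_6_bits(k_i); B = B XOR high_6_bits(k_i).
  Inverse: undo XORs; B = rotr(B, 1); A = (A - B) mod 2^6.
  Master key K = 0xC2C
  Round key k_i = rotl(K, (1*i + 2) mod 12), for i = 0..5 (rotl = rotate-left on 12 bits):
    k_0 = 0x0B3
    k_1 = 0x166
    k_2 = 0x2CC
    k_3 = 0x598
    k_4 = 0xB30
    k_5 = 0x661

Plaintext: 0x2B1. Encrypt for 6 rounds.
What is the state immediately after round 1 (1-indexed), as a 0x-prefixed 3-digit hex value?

0x221

s_0 = plaintext = 0x2B1
s_1 = Round(s_0, k_0) = 0x221
s_2 = Round(s_1, k_1) = 0x3C6
s_3 = Round(s_2, k_2) = 0x647
s_4 = Round(s_3, k_3) = 0xE18
s_5 = Round(s_4, k_4) = 0x81C
s_6 = Round(s_5, k_5) = 0x761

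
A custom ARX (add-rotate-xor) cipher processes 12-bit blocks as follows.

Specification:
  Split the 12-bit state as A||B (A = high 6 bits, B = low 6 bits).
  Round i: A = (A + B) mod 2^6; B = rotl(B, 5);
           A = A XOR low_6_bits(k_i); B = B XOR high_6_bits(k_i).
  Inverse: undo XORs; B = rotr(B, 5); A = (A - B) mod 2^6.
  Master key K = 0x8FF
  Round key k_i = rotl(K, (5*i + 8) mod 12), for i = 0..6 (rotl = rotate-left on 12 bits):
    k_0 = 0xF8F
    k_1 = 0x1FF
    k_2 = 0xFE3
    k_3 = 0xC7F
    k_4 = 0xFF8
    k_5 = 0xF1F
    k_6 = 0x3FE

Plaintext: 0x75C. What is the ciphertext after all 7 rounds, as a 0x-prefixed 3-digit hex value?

s_0 = plaintext = 0x75C
s_1 = Round(s_0, k_0) = 0xDB0
s_2 = Round(s_1, k_1) = 0x65F
s_3 = Round(s_2, k_2) = 0x6D0
s_4 = Round(s_3, k_3) = 0x539
s_5 = Round(s_4, k_4) = 0xD43
s_6 = Round(s_5, k_5) = 0x9DD
s_7 = Round(s_6, k_6) = 0xEA1

0xEA1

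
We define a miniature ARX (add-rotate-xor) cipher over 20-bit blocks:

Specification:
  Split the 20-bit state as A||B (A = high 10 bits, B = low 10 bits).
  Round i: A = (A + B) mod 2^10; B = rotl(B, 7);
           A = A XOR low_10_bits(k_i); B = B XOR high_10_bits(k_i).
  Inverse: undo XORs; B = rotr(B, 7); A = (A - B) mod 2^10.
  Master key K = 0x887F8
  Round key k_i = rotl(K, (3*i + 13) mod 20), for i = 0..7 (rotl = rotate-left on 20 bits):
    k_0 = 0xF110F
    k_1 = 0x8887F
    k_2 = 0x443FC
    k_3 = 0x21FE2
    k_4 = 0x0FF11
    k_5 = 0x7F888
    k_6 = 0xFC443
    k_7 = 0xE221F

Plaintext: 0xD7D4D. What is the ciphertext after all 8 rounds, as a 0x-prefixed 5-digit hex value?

0xCCBFA

s_0 = plaintext = 0xD7D4D
s_1 = Round(s_0, k_0) = 0x68D6D
s_2 = Round(s_1, k_1) = 0xDBC8F
s_3 = Round(s_2, k_2) = 0x00A81
s_4 = Round(s_3, k_3) = 0x58457
s_5 = Round(s_4, k_4) = 0xAA7B5
s_6 = Round(s_5, k_5) = 0xB5B08
s_7 = Round(s_6, k_6) = 0x67790
s_8 = Round(s_7, k_7) = 0xCCBFA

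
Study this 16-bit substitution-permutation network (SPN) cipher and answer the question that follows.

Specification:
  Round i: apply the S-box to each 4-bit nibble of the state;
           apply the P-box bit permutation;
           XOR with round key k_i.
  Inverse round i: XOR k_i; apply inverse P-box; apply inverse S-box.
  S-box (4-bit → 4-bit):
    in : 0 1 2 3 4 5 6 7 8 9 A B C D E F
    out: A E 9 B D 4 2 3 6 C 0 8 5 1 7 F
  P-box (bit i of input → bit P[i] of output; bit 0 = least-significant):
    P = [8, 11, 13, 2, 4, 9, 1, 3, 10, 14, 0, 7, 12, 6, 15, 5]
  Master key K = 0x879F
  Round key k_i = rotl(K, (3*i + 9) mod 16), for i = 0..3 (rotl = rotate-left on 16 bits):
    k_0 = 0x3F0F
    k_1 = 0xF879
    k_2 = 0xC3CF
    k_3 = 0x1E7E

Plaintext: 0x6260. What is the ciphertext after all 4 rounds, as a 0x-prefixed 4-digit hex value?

0x7F6D

s_0 = plaintext = 0x6260
s_1 = Round(s_0, k_0) = 0x31CB
s_2 = Round(s_1, k_1) = 0xA88E
s_3 = Round(s_2, k_2) = 0xA8CC
s_4 = Round(s_3, k_3) = 0x7F6D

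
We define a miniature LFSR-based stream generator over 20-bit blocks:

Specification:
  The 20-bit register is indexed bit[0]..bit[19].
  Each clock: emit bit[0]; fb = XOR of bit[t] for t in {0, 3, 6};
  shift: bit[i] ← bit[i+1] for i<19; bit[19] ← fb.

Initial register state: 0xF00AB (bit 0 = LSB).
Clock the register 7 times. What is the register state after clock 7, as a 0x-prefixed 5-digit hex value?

0x79E01

reg_0 = 0xF00AB
clock 1: out=1, reg = 0x78055
clock 2: out=1, reg = 0x3C02A
clock 3: out=0, reg = 0x9E015
clock 4: out=1, reg = 0xCF00A
clock 5: out=0, reg = 0xE7805
clock 6: out=1, reg = 0xF3C02
clock 7: out=0, reg = 0x79E01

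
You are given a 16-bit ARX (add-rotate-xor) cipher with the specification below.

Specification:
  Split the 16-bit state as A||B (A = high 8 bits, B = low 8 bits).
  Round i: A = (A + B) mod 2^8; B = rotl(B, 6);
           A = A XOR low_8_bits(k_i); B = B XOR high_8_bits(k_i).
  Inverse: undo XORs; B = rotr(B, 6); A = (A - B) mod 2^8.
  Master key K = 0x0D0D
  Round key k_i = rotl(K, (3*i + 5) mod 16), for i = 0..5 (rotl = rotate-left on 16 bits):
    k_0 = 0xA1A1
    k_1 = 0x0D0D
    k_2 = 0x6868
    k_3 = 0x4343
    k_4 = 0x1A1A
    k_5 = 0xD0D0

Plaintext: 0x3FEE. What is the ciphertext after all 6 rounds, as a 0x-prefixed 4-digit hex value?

s_0 = plaintext = 0x3FEE
s_1 = Round(s_0, k_0) = 0x8C1A
s_2 = Round(s_1, k_1) = 0xAB8B
s_3 = Round(s_2, k_2) = 0x5E8A
s_4 = Round(s_3, k_3) = 0xABE1
s_5 = Round(s_4, k_4) = 0x9662
s_6 = Round(s_5, k_5) = 0x2848

0x2848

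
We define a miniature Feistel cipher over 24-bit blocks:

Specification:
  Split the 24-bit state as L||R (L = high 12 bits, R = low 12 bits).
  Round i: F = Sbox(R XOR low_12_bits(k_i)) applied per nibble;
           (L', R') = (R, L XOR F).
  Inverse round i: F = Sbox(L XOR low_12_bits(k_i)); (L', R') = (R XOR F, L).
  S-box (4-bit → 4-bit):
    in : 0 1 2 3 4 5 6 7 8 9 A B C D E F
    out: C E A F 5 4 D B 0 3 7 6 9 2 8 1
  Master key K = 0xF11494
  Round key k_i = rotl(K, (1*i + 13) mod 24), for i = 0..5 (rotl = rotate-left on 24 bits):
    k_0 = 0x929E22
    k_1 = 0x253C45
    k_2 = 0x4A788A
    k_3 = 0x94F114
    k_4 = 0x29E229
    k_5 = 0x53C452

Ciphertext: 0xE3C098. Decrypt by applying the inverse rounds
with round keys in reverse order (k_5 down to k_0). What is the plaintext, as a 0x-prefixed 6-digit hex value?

s_0 = ciphertext = 0xE3C098
s_1 = InvRound(s_0, k_5) = 0x740E3C
s_2 = InvRound(s_1, k_4) = 0xAEF740
s_3 = InvRound(s_2, k_3) = 0x156AEF
s_4 = InvRound(s_3, k_2) = 0x9C6156
s_5 = InvRound(s_4, k_1) = 0x5599C6
s_6 = InvRound(s_5, k_0) = 0xF70559

0xF70559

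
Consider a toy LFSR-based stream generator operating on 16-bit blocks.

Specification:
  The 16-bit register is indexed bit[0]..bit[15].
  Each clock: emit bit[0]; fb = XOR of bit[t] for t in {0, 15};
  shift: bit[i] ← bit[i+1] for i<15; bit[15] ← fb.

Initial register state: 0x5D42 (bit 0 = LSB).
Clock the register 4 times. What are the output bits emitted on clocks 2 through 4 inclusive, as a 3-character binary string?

reg_0 = 0x5D42
clock 1: out=0, reg = 0x2EA1
clock 2: out=1, reg = 0x9750
clock 3: out=0, reg = 0xCBA8
clock 4: out=0, reg = 0xE5D4

100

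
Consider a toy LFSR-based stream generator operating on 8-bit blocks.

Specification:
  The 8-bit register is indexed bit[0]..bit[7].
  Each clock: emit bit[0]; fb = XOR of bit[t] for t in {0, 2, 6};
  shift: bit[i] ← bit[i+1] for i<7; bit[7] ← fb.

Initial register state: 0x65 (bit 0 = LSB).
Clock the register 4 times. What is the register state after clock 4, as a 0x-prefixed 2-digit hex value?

0x96

reg_0 = 0x65
clock 1: out=1, reg = 0xB2
clock 2: out=0, reg = 0x59
clock 3: out=1, reg = 0x2C
clock 4: out=0, reg = 0x96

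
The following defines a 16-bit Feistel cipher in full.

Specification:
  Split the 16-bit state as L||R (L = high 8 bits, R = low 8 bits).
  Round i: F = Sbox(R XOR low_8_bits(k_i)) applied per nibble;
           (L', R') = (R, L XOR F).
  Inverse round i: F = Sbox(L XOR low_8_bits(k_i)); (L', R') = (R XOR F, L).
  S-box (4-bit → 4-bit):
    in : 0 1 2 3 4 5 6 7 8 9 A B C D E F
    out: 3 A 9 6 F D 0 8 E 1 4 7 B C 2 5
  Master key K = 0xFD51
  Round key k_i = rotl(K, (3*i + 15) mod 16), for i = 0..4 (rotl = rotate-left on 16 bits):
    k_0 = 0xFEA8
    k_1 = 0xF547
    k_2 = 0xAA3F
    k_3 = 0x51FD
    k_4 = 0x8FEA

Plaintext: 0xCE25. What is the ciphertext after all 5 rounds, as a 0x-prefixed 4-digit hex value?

s_0 = plaintext = 0xCE25
s_1 = Round(s_0, k_0) = 0x2522
s_2 = Round(s_1, k_1) = 0x2228
s_3 = Round(s_2, k_2) = 0x288A
s_4 = Round(s_3, k_3) = 0x8AA0
s_5 = Round(s_4, k_4) = 0xA07E

0xA07E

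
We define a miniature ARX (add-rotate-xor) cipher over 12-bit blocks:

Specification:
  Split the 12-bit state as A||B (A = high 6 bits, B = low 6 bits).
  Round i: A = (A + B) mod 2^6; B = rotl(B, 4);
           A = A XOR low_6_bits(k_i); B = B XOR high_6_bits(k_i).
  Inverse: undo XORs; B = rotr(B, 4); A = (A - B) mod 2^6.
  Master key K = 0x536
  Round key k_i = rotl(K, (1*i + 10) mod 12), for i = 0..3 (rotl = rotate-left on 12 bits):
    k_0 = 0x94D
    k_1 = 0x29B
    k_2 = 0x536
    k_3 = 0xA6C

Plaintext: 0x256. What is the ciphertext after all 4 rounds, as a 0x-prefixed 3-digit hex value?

s_0 = plaintext = 0x256
s_1 = Round(s_0, k_0) = 0x480
s_2 = Round(s_1, k_1) = 0x24A
s_3 = Round(s_2, k_2) = 0x976
s_4 = Round(s_3, k_3) = 0xDC4

0xDC4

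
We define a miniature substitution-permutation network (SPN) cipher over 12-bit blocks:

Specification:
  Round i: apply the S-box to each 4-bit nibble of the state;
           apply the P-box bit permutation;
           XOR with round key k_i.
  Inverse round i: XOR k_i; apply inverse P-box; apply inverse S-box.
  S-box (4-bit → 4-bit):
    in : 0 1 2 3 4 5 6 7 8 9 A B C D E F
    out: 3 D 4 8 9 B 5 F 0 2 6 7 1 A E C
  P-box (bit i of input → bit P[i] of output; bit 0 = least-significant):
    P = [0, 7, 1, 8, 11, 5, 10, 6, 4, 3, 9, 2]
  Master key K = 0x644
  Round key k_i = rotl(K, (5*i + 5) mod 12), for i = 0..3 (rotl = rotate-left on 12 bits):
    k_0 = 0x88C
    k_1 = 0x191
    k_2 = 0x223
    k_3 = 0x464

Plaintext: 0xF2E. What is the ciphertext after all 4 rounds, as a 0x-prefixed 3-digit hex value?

s_0 = plaintext = 0xF2E
s_1 = Round(s_0, k_0) = 0xF0A
s_2 = Round(s_1, k_1) = 0xB37
s_3 = Round(s_2, k_2) = 0x1F8
s_4 = Round(s_3, k_3) = 0x230

0x230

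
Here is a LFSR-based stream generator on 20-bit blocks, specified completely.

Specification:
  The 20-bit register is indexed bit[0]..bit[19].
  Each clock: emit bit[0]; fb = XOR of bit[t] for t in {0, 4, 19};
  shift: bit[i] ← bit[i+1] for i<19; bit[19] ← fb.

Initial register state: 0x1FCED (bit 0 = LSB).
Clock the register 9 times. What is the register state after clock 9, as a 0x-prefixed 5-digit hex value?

0x708FE

reg_0 = 0x1FCED
clock 1: out=1, reg = 0x8FE76
clock 2: out=0, reg = 0x47F3B
clock 3: out=1, reg = 0x23F9D
clock 4: out=1, reg = 0x11FCE
clock 5: out=0, reg = 0x08FE7
clock 6: out=1, reg = 0x847F3
clock 7: out=1, reg = 0xC23F9
clock 8: out=1, reg = 0xE11FC
clock 9: out=0, reg = 0x708FE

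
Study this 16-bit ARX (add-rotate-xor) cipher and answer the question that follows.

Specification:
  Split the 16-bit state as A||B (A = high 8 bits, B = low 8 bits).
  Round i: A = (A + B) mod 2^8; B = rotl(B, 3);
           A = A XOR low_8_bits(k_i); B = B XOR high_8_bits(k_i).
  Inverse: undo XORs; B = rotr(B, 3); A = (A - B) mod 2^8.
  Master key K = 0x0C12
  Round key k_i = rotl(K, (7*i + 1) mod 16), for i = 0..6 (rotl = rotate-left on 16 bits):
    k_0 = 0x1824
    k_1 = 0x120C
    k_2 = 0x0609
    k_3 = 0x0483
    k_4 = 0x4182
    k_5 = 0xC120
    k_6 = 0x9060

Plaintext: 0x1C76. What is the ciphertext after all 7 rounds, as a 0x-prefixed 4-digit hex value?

s_0 = plaintext = 0x1C76
s_1 = Round(s_0, k_0) = 0xB6AB
s_2 = Round(s_1, k_1) = 0x6D4F
s_3 = Round(s_2, k_2) = 0xB57C
s_4 = Round(s_3, k_3) = 0xB2E7
s_5 = Round(s_4, k_4) = 0x1B7E
s_6 = Round(s_5, k_5) = 0xB932
s_7 = Round(s_6, k_6) = 0x8B01

0x8B01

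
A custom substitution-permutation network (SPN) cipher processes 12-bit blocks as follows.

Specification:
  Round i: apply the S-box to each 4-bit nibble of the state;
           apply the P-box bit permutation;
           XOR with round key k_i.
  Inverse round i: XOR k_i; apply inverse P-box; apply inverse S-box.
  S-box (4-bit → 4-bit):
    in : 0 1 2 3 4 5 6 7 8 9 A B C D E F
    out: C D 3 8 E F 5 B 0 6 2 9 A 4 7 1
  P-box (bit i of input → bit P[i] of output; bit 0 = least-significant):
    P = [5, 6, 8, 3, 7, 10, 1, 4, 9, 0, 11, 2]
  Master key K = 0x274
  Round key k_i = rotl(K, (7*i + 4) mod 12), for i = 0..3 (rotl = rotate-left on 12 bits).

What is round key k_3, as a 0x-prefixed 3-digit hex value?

0x4E8

K = 0x274
k_0 = rotl(K, (7*0+4) mod 12) = rotl(K, 4) = 0x742
k_1 = rotl(K, (7*1+4) mod 12) = rotl(K, 11) = 0x13A
k_2 = rotl(K, (7*2+4) mod 12) = rotl(K, 6) = 0xD09
k_3 = rotl(K, (7*3+4) mod 12) = rotl(K, 1) = 0x4E8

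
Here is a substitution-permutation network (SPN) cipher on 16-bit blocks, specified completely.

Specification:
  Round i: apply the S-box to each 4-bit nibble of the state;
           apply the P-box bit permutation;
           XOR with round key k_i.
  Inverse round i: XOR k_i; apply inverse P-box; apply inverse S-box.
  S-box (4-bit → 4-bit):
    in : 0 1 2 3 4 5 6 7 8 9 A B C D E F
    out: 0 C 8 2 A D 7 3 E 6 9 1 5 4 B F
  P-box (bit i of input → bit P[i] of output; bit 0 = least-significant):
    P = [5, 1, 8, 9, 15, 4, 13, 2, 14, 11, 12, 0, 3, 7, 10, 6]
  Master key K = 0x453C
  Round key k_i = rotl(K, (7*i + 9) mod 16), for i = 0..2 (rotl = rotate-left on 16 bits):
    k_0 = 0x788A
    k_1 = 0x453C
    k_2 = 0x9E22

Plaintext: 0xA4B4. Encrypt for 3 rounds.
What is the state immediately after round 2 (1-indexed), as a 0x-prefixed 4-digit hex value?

s_0 = plaintext = 0xA4B4
s_1 = Round(s_0, k_0) = 0xF2C1
s_2 = Round(s_1, k_1) = 0xE2F5
s_3 = Round(s_2, k_2) = 0x3DDF

0xE2F5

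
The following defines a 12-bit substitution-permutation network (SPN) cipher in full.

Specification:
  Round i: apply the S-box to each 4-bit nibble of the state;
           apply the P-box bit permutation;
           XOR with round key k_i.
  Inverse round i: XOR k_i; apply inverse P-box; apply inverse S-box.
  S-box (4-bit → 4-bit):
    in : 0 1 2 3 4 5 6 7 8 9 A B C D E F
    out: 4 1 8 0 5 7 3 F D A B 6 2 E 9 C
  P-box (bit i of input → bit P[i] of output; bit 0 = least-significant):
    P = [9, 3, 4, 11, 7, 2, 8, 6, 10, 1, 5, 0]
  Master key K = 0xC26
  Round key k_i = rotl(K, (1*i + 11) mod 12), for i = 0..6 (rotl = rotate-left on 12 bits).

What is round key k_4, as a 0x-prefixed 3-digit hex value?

K = 0xC26
k_0 = rotl(K, (1*0+11) mod 12) = rotl(K, 11) = 0x613
k_1 = rotl(K, (1*1+11) mod 12) = rotl(K, 0) = 0xC26
k_2 = rotl(K, (1*2+11) mod 12) = rotl(K, 1) = 0x84D
k_3 = rotl(K, (1*3+11) mod 12) = rotl(K, 2) = 0x09B
k_4 = rotl(K, (1*4+11) mod 12) = rotl(K, 3) = 0x136

0x136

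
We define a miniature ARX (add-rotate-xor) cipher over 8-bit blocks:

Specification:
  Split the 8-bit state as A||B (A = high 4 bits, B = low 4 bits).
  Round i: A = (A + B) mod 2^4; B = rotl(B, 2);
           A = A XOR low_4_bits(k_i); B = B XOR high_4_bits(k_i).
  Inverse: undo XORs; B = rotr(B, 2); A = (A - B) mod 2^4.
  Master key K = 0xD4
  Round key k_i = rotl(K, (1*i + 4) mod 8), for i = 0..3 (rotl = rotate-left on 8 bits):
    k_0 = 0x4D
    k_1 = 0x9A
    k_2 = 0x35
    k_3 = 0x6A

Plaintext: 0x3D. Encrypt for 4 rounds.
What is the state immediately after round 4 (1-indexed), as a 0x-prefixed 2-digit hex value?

s_0 = plaintext = 0x3D
s_1 = Round(s_0, k_0) = 0xD3
s_2 = Round(s_1, k_1) = 0xA5
s_3 = Round(s_2, k_2) = 0xA6
s_4 = Round(s_3, k_3) = 0xAF

0xAF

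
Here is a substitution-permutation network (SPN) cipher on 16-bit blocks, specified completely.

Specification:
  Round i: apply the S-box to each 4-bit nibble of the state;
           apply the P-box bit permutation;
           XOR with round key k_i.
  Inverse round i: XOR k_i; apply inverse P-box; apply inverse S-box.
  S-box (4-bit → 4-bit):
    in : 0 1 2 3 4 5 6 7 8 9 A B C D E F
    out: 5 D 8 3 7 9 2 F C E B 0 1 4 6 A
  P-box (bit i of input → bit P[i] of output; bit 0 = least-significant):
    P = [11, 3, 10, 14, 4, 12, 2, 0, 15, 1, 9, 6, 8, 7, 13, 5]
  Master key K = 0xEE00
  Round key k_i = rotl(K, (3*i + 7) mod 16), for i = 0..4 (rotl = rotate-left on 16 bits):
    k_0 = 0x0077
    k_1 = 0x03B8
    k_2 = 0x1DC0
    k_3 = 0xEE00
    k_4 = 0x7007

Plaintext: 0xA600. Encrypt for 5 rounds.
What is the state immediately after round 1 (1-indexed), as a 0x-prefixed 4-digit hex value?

0x0DC1

s_0 = plaintext = 0xA600
s_1 = Round(s_0, k_0) = 0x0DC1
s_2 = Round(s_1, k_1) = 0x6CA8
s_3 = Round(s_2, k_2) = 0xC951
s_4 = Round(s_3, k_3) = 0xA153
s_5 = Round(s_4, k_4) = 0xFBFE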